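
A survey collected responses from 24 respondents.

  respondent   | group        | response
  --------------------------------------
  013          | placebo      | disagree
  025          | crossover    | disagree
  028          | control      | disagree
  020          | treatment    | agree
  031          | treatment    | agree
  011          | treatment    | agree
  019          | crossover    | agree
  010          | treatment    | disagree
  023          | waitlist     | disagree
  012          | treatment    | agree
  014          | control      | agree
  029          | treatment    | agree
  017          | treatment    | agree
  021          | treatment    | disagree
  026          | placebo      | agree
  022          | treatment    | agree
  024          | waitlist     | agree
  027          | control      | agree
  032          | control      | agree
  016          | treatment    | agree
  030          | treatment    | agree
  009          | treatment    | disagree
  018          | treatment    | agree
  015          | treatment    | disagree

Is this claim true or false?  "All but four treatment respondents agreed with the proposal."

The determiner here denotes the relation: |A ∖ B| = 4.
A (the restrictor) = {020, 031, 011, 010, 012, 029, 017, 021, 022, 016, 030, 009, 018, 015}, |A| = 14.
A ∖ B = {010, 021, 009, 015}, so |A ∖ B| = 4.
|A ∖ B| = 4, so the statement is true.

True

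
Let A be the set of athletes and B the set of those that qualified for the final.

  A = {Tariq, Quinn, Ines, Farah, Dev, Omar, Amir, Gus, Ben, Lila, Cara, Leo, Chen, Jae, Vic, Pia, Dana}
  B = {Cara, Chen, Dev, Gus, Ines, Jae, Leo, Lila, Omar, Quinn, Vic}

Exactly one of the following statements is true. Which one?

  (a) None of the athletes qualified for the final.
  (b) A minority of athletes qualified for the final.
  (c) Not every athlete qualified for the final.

|A| = 17, |A ∩ B| = 11, |A ∖ B| = 6.
(a) requires A ∩ B = ∅ (|A ∩ B| = 0): false.
(b) requires |A ∩ B| < |A ∖ B|: false.
(c) requires A ⊄ B (|A ∖ B| ≥ 1): true.

(c)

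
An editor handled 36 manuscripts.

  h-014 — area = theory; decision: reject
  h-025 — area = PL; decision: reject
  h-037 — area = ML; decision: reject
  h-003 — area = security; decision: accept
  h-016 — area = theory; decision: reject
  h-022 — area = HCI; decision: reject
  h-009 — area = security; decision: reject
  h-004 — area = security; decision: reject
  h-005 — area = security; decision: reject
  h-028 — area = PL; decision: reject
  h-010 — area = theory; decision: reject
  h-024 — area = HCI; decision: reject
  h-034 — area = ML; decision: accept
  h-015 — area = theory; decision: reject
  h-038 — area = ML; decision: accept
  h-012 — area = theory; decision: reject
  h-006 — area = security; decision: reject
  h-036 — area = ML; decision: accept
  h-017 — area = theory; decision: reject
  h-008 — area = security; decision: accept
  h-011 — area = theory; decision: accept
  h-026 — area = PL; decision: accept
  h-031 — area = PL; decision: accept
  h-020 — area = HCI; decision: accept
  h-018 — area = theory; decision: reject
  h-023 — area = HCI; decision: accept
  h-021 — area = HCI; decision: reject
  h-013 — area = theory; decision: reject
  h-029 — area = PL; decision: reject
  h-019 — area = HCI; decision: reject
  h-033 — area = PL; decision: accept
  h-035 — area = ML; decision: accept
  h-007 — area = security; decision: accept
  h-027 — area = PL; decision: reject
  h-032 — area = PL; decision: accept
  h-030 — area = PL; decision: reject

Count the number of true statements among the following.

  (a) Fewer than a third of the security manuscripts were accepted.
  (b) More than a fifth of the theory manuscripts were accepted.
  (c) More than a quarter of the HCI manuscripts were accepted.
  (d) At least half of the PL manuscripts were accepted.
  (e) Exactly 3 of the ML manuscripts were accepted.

1

(a) security: |A| = 7, |A ∩ B| = 3; needs |A ∩ B| / |A| < 1/3 — false.
(b) theory: |A| = 9, |A ∩ B| = 1; needs |A ∩ B| / |A| > 1/5 — false.
(c) HCI: |A| = 6, |A ∩ B| = 2; needs |A ∩ B| / |A| > 1/4 — true.
(d) PL: |A| = 9, |A ∩ B| = 4; needs |A ∩ B| ≥ |A ∖ B| — false.
(e) ML: |A| = 5, |A ∩ B| = 4; needs |A ∩ B| = 3 — false.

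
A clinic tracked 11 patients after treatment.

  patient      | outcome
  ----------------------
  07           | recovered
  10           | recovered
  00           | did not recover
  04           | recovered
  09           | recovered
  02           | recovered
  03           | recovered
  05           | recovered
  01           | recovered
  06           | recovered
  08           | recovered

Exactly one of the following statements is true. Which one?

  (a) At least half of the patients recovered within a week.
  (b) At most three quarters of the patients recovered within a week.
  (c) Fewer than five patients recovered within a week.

|A| = 11, |A ∩ B| = 10, |A ∖ B| = 1.
(a) requires |A ∩ B| ≥ |A ∖ B|: true.
(b) requires |A ∩ B| / |A| ≤ 3/4: false.
(c) requires |A ∩ B| < 5: false.

(a)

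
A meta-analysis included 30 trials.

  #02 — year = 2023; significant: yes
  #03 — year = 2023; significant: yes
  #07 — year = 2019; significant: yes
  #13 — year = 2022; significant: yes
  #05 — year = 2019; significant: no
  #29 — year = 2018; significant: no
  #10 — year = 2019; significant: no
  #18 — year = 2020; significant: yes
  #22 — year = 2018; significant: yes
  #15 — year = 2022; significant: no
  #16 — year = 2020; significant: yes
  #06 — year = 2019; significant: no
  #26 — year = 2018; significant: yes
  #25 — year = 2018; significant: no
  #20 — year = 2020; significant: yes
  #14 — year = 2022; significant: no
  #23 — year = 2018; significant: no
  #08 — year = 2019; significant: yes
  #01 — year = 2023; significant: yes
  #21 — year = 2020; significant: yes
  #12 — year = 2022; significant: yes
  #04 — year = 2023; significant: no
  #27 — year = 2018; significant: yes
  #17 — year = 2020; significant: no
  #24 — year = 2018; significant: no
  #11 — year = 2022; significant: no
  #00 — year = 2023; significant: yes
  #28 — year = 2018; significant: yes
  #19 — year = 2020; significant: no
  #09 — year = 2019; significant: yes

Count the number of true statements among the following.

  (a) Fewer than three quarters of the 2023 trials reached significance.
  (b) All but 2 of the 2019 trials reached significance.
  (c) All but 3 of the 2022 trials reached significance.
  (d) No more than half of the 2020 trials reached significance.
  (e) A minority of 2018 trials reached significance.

1

(a) 2023: |A| = 5, |A ∩ B| = 4; needs |A ∩ B| / |A| < 3/4 — false.
(b) 2019: |A| = 6, |A ∩ B| = 3; needs |A ∖ B| = 2 — false.
(c) 2022: |A| = 5, |A ∩ B| = 2; needs |A ∖ B| = 3 — true.
(d) 2020: |A| = 6, |A ∩ B| = 4; needs |A ∩ B| ≤ |A ∖ B| — false.
(e) 2018: |A| = 8, |A ∩ B| = 4; needs |A ∩ B| < |A ∖ B| — false.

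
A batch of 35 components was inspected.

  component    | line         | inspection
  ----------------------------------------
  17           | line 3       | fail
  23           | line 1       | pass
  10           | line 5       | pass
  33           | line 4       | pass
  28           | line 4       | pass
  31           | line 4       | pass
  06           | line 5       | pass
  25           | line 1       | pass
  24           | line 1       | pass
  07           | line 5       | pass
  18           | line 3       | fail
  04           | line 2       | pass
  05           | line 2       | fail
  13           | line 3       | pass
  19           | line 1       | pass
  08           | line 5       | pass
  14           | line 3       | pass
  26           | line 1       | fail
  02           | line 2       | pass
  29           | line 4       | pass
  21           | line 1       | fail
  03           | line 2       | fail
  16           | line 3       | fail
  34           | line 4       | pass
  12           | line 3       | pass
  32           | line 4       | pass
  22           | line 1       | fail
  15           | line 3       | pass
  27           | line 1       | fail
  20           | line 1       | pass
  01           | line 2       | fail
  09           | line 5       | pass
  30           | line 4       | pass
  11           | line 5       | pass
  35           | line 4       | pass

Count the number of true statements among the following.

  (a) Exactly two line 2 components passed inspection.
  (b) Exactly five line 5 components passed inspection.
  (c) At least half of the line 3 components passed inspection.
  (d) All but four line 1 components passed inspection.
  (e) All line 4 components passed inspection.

(a) line 2: |A| = 5, |A ∩ B| = 2; needs |A ∩ B| = 2 — true.
(b) line 5: |A| = 6, |A ∩ B| = 6; needs |A ∩ B| = 5 — false.
(c) line 3: |A| = 7, |A ∩ B| = 4; needs |A ∩ B| ≥ |A ∖ B| — true.
(d) line 1: |A| = 9, |A ∩ B| = 5; needs |A ∖ B| = 4 — true.
(e) line 4: |A| = 8, |A ∩ B| = 8; needs A ⊆ B, i.e. every element of A is in B (|A ∖ B| = 0) — true.

4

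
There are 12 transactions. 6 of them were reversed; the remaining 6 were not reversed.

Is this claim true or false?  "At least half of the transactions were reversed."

True

The determiner here denotes the relation: |A ∩ B| ≥ |A ∖ B|.
|A| = 12, |A ∩ B| = 6, |A ∖ B| = 6.
6 = 6, so the statement is true.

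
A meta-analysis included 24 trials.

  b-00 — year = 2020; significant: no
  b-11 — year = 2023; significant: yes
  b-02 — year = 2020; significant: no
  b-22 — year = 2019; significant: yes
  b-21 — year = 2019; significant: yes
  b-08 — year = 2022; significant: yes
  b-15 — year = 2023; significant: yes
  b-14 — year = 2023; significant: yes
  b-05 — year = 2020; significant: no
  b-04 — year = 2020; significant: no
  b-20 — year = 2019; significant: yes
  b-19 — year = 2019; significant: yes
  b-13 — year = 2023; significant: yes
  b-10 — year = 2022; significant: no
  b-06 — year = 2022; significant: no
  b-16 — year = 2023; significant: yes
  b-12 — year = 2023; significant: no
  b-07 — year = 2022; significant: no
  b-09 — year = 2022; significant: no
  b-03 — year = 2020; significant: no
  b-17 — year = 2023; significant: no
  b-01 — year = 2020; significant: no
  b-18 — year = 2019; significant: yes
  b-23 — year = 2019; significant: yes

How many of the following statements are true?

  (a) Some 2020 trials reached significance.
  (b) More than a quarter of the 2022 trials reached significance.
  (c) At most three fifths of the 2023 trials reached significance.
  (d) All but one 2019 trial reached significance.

0

(a) 2020: |A| = 6, |A ∩ B| = 0; needs A ∩ B ≠ ∅ (|A ∩ B| ≥ 1) — false.
(b) 2022: |A| = 5, |A ∩ B| = 1; needs |A ∩ B| / |A| > 1/4 — false.
(c) 2023: |A| = 7, |A ∩ B| = 5; needs |A ∩ B| / |A| ≤ 3/5 — false.
(d) 2019: |A| = 6, |A ∩ B| = 6; needs |A ∖ B| = 1 — false.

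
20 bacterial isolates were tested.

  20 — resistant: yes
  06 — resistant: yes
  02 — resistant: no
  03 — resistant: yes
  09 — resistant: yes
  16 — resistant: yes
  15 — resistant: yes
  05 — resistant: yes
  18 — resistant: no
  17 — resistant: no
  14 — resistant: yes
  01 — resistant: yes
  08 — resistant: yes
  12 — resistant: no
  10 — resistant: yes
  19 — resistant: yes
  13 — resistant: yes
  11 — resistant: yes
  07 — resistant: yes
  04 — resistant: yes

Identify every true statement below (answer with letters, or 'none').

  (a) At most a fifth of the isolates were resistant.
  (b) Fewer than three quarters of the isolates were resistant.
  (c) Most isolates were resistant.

|A| = 20, |A ∩ B| = 16, |A ∖ B| = 4.
(a) |A ∩ B| / |A| ≤ 1/5: fails.
(b) |A ∩ B| / |A| < 3/4: fails.
(c) |A ∩ B| > |A ∖ B|: holds.

(c)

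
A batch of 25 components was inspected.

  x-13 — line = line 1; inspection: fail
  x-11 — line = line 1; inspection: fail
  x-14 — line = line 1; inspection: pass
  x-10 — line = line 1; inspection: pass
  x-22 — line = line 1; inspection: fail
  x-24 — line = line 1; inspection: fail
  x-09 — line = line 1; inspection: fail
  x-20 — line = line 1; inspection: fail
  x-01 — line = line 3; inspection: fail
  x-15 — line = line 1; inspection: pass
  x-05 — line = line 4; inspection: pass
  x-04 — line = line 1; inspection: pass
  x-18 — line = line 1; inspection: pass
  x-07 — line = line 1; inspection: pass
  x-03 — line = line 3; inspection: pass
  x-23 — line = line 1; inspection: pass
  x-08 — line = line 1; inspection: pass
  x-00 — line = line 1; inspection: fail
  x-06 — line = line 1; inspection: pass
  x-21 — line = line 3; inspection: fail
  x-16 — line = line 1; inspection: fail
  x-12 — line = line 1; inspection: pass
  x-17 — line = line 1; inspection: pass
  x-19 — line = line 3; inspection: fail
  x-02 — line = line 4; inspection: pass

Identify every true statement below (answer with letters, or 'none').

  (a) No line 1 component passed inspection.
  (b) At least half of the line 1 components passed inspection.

(b)

|A| = 19, |A ∩ B| = 11, |A ∖ B| = 8.
(a) A ∩ B = ∅ (|A ∩ B| = 0): fails.
(b) |A ∩ B| ≥ |A ∖ B|: holds.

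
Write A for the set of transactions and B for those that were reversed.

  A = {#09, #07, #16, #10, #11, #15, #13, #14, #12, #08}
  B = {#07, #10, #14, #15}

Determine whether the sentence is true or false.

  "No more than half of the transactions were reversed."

Truth condition: |A ∩ B| ≤ |A ∖ B|.
A (the restrictor) = {#09, #07, #16, #10, #11, #15, #13, #14, #12, #08}, |A| = 10.
A ∩ B = {#07, #10, #15, #14}, so |A ∩ B| = 4.
A ∖ B = {#09, #16, #11, #13, #12, #08}, so |A ∖ B| = 6.
4 < 6, so the statement is true.

True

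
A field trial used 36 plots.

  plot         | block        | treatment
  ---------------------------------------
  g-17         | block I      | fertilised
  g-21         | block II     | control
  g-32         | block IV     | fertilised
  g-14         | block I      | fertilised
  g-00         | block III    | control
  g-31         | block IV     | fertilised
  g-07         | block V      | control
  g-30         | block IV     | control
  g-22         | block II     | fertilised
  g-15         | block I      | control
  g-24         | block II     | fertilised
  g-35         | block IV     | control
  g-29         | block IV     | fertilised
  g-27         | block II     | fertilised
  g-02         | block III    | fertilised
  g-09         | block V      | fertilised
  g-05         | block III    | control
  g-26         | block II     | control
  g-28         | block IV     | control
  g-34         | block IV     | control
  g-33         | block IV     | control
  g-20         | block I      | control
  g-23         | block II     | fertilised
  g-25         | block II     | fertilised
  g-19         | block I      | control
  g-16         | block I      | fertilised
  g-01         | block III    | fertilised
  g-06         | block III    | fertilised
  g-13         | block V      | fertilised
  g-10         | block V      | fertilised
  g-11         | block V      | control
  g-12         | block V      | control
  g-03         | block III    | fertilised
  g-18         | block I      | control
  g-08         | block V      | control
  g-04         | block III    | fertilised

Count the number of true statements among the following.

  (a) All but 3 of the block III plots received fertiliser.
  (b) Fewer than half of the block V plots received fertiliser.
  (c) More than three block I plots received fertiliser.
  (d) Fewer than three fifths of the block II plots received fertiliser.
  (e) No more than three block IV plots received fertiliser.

(a) block III: |A| = 7, |A ∩ B| = 5; needs |A ∖ B| = 3 — false.
(b) block V: |A| = 7, |A ∩ B| = 3; needs |A ∩ B| < |A ∖ B| — true.
(c) block I: |A| = 7, |A ∩ B| = 3; needs |A ∩ B| > 3 — false.
(d) block II: |A| = 7, |A ∩ B| = 5; needs |A ∩ B| / |A| < 3/5 — false.
(e) block IV: |A| = 8, |A ∩ B| = 3; needs |A ∩ B| ≤ 3 — true.

2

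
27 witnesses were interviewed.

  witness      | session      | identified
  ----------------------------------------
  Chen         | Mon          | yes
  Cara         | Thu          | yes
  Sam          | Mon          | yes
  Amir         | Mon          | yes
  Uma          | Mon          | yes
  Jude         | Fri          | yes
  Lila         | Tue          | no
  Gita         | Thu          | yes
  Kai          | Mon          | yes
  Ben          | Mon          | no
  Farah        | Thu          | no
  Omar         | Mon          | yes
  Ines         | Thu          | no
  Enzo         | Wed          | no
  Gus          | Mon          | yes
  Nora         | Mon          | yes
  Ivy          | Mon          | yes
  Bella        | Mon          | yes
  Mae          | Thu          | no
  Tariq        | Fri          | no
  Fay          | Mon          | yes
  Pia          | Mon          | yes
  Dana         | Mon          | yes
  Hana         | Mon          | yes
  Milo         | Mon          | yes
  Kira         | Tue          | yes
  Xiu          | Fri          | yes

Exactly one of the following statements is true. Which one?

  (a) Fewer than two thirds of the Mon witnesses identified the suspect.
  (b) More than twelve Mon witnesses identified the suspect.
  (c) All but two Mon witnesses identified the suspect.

|A| = 16, |A ∩ B| = 15, |A ∖ B| = 1.
(a) requires |A ∩ B| / |A| < 2/3: false.
(b) requires |A ∩ B| > 12: true.
(c) requires |A ∖ B| = 2: false.

(b)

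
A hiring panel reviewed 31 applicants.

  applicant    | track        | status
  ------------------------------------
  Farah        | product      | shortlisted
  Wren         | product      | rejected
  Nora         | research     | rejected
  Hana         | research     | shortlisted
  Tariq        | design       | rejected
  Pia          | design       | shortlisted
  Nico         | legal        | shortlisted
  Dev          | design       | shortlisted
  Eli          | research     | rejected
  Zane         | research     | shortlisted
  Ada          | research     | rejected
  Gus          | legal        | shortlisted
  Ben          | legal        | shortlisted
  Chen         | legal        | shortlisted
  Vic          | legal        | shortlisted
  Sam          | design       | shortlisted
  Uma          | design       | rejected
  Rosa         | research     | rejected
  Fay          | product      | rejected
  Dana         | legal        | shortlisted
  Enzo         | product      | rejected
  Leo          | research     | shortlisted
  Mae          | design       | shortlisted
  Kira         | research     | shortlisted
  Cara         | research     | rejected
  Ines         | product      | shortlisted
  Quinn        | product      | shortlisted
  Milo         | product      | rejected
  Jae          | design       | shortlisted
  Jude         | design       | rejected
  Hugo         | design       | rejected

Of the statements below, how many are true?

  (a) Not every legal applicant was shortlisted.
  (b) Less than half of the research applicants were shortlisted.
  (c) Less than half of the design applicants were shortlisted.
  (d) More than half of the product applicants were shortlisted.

1

(a) legal: |A| = 6, |A ∩ B| = 6; needs A ⊄ B (|A ∖ B| ≥ 1) — false.
(b) research: |A| = 9, |A ∩ B| = 4; needs |A ∩ B| < |A ∖ B| — true.
(c) design: |A| = 9, |A ∩ B| = 5; needs |A ∩ B| < |A ∖ B| — false.
(d) product: |A| = 7, |A ∩ B| = 3; needs |A ∩ B| > |A ∖ B| — false.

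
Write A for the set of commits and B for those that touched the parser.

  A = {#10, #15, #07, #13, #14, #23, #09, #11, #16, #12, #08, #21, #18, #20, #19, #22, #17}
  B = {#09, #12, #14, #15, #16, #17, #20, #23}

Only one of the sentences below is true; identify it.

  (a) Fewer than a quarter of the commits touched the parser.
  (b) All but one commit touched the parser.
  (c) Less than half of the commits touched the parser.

|A| = 17, |A ∩ B| = 8, |A ∖ B| = 9.
(a) requires |A ∩ B| / |A| < 1/4: false.
(b) requires |A ∖ B| = 1: false.
(c) requires |A ∩ B| < |A ∖ B|: true.

(c)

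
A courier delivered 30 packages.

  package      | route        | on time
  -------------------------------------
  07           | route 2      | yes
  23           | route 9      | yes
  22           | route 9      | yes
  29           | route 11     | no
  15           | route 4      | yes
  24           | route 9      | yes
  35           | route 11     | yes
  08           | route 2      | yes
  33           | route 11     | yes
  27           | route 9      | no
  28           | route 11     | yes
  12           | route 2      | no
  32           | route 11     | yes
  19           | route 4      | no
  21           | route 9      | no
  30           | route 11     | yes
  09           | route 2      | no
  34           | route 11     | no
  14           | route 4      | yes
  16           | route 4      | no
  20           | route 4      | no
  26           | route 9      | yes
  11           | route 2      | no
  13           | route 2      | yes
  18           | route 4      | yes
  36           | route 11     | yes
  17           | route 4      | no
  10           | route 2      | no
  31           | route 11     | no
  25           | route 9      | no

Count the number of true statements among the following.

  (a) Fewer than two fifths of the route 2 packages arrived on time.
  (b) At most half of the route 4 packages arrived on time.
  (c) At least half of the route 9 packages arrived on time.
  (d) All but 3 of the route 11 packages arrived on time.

(a) route 2: |A| = 7, |A ∩ B| = 3; needs |A ∩ B| / |A| < 2/5 — false.
(b) route 4: |A| = 7, |A ∩ B| = 3; needs |A ∩ B| ≤ |A ∖ B| — true.
(c) route 9: |A| = 7, |A ∩ B| = 4; needs |A ∩ B| ≥ |A ∖ B| — true.
(d) route 11: |A| = 9, |A ∩ B| = 6; needs |A ∖ B| = 3 — true.

3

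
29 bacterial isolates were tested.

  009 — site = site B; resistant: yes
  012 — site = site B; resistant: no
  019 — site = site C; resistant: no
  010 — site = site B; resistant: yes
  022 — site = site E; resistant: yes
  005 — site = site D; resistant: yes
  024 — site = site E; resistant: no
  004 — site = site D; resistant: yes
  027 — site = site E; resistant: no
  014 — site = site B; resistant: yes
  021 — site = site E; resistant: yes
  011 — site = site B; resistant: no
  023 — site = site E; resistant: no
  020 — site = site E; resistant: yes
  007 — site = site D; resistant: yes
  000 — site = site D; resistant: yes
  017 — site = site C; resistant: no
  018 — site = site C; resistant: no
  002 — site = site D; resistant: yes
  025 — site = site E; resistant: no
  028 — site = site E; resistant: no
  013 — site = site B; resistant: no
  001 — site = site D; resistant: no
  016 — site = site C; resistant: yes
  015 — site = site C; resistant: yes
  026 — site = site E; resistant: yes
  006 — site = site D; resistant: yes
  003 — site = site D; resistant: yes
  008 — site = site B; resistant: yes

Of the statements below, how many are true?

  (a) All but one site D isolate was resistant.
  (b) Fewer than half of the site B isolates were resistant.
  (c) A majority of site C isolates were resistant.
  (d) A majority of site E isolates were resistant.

1

(a) site D: |A| = 8, |A ∩ B| = 7; needs |A ∖ B| = 1 — true.
(b) site B: |A| = 7, |A ∩ B| = 4; needs |A ∩ B| < |A ∖ B| — false.
(c) site C: |A| = 5, |A ∩ B| = 2; needs |A ∩ B| > |A ∖ B| — false.
(d) site E: |A| = 9, |A ∩ B| = 4; needs |A ∩ B| > |A ∖ B| — false.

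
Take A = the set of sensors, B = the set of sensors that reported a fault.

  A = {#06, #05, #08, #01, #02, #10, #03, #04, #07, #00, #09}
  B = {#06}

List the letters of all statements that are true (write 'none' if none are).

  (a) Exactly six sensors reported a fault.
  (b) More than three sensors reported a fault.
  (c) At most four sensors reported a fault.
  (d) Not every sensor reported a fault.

|A| = 11, |A ∩ B| = 1, |A ∖ B| = 10.
(a) |A ∩ B| = 6: fails.
(b) |A ∩ B| > 3: fails.
(c) |A ∩ B| ≤ 4: holds.
(d) A ⊄ B (|A ∖ B| ≥ 1): holds.

(c), (d)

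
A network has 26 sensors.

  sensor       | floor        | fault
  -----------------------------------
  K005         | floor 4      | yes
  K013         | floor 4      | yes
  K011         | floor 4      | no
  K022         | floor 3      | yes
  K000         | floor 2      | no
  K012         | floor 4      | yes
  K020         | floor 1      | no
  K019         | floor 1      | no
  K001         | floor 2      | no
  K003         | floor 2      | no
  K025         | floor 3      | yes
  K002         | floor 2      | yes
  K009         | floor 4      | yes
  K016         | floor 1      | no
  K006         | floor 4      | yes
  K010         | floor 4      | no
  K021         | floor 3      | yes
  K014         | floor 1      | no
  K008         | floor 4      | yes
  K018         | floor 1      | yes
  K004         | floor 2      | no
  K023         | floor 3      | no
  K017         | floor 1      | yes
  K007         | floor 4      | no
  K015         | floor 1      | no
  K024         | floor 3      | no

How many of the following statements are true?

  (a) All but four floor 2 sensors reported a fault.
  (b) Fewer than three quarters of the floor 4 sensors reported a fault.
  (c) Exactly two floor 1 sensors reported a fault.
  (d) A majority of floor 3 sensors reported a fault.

4

(a) floor 2: |A| = 5, |A ∩ B| = 1; needs |A ∖ B| = 4 — true.
(b) floor 4: |A| = 9, |A ∩ B| = 6; needs |A ∩ B| / |A| < 3/4 — true.
(c) floor 1: |A| = 7, |A ∩ B| = 2; needs |A ∩ B| = 2 — true.
(d) floor 3: |A| = 5, |A ∩ B| = 3; needs |A ∩ B| > |A ∖ B| — true.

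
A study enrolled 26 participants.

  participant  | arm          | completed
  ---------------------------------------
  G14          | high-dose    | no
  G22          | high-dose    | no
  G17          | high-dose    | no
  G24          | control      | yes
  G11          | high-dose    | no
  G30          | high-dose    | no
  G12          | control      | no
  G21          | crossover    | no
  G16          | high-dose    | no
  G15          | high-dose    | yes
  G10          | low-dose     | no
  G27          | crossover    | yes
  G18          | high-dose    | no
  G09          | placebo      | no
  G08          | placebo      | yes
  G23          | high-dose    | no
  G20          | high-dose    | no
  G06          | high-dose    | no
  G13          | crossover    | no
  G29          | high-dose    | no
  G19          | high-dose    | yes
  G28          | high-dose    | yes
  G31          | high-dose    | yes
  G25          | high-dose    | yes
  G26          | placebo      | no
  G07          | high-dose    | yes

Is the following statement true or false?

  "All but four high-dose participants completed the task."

Truth condition: |A ∖ B| = 4.
|A| = 17, |A ∩ B| = 6, |A ∖ B| = 11.
|A ∖ B| = 11, so the statement is false.

False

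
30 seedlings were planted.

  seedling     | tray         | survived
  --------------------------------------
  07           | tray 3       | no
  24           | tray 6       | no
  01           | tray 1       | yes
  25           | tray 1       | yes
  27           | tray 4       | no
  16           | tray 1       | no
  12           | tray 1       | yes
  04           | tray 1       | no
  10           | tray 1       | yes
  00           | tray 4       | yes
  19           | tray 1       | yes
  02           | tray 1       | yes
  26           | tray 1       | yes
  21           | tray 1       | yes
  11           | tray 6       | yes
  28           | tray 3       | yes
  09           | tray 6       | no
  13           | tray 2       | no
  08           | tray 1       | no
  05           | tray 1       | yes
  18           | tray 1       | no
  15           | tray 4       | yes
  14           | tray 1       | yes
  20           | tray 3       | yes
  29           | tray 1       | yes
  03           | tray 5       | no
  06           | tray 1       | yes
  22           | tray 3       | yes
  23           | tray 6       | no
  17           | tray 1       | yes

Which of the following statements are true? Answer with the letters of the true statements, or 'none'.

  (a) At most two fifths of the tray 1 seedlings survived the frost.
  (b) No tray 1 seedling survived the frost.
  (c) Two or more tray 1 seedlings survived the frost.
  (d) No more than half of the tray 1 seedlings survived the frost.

(c)

|A| = 17, |A ∩ B| = 13, |A ∖ B| = 4.
(a) |A ∩ B| / |A| ≤ 2/5: fails.
(b) A ∩ B = ∅ (|A ∩ B| = 0): fails.
(c) |A ∩ B| ≥ 2: holds.
(d) |A ∩ B| ≤ |A ∖ B|: fails.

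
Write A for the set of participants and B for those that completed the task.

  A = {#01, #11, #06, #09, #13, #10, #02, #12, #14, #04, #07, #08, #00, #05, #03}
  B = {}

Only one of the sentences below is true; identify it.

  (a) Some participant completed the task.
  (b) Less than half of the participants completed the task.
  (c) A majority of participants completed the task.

|A| = 15, |A ∩ B| = 0, |A ∖ B| = 15.
(a) requires A ∩ B ≠ ∅ (|A ∩ B| ≥ 1): false.
(b) requires |A ∩ B| < |A ∖ B|: true.
(c) requires |A ∩ B| > |A ∖ B|: false.

(b)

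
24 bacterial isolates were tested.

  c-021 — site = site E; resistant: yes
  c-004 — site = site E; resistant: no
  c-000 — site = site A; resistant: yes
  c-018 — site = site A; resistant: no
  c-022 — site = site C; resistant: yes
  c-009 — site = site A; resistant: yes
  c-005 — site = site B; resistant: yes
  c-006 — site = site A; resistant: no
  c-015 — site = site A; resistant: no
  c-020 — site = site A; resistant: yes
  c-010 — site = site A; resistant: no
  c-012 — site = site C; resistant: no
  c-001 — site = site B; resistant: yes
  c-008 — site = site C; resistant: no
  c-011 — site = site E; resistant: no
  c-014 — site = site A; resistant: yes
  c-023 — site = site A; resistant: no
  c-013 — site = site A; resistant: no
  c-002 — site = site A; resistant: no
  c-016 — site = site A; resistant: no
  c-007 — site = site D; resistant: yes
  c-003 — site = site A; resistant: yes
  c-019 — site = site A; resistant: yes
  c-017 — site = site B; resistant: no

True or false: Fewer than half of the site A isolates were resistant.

The determiner here denotes the relation: |A ∩ B| < |A ∖ B|.
A (the restrictor) = {c-000, c-018, c-009, c-006, c-015, c-020, c-010, c-014, c-023, c-013, c-002, c-016, c-003, c-019}, |A| = 14.
A ∩ B = {c-000, c-009, c-020, c-014, c-003, c-019}, so |A ∩ B| = 6.
A ∖ B = {c-018, c-006, c-015, c-010, c-023, c-013, c-002, c-016}, so |A ∖ B| = 8.
6 < 8, so the statement is true.

True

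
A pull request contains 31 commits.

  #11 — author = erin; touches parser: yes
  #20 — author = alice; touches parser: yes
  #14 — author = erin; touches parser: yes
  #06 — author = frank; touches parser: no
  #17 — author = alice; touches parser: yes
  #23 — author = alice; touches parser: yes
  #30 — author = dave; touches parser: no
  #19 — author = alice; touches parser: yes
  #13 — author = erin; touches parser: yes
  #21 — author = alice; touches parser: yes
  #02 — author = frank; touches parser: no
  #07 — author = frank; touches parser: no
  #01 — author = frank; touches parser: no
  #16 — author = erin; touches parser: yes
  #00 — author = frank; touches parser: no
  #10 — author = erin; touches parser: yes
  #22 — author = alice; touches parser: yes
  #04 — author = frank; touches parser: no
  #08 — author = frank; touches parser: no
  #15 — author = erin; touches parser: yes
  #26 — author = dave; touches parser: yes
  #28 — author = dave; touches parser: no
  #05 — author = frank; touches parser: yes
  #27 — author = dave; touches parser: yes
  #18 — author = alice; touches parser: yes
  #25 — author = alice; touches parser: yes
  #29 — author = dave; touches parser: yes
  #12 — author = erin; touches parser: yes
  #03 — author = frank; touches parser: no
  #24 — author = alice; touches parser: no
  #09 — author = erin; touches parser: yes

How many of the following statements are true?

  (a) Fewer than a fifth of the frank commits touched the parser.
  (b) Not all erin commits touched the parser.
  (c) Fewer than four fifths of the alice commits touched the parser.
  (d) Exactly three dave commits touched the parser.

(a) frank: |A| = 9, |A ∩ B| = 1; needs |A ∩ B| / |A| < 1/5 — true.
(b) erin: |A| = 8, |A ∩ B| = 8; needs A ⊄ B (|A ∖ B| ≥ 1) — false.
(c) alice: |A| = 9, |A ∩ B| = 8; needs |A ∩ B| / |A| < 4/5 — false.
(d) dave: |A| = 5, |A ∩ B| = 3; needs |A ∩ B| = 3 — true.

2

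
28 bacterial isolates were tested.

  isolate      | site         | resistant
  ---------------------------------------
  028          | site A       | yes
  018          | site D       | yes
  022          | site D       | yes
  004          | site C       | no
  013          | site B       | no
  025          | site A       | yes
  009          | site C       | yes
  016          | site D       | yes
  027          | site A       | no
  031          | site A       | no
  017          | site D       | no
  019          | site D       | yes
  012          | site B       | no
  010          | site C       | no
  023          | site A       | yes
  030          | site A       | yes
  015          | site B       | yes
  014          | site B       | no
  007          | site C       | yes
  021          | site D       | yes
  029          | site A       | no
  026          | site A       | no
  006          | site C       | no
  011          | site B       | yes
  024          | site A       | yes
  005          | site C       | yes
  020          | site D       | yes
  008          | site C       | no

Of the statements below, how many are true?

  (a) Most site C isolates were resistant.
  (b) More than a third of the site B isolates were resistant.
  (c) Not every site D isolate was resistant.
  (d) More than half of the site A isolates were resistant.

3

(a) site C: |A| = 7, |A ∩ B| = 3; needs |A ∩ B| > |A ∖ B| — false.
(b) site B: |A| = 5, |A ∩ B| = 2; needs |A ∩ B| / |A| > 1/3 — true.
(c) site D: |A| = 7, |A ∩ B| = 6; needs A ⊄ B (|A ∖ B| ≥ 1) — true.
(d) site A: |A| = 9, |A ∩ B| = 5; needs |A ∩ B| > |A ∖ B| — true.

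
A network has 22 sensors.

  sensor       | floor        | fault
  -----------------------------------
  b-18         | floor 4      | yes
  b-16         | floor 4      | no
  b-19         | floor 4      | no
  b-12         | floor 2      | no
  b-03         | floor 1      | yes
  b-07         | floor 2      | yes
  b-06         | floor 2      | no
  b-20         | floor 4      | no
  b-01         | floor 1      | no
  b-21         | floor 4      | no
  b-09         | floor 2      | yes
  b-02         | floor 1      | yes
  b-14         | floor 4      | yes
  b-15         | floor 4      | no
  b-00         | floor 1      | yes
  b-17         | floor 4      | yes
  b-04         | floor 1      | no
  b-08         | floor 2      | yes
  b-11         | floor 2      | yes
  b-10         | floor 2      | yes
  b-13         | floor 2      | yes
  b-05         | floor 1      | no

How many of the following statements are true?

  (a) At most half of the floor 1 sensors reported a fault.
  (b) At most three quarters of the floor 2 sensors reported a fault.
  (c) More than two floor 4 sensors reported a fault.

(a) floor 1: |A| = 6, |A ∩ B| = 3; needs |A ∩ B| ≤ |A ∖ B| — true.
(b) floor 2: |A| = 8, |A ∩ B| = 6; needs |A ∩ B| / |A| ≤ 3/4 — true.
(c) floor 4: |A| = 8, |A ∩ B| = 3; needs |A ∩ B| > 2 — true.

3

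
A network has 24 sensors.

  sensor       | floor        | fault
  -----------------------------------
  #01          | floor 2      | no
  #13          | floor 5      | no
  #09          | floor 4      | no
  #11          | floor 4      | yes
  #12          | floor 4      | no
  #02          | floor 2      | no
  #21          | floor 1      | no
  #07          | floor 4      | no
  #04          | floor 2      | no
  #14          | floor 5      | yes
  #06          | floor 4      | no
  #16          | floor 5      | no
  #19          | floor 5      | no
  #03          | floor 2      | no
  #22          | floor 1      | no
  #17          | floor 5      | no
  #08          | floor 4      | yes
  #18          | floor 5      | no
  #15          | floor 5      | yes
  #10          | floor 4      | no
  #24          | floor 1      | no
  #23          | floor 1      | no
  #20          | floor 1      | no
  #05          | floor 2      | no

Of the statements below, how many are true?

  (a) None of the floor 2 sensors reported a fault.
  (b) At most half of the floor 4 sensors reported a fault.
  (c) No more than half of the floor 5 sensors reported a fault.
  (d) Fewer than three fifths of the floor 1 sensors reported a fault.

(a) floor 2: |A| = 5, |A ∩ B| = 0; needs A ∩ B = ∅ (|A ∩ B| = 0) — true.
(b) floor 4: |A| = 7, |A ∩ B| = 2; needs |A ∩ B| ≤ |A ∖ B| — true.
(c) floor 5: |A| = 7, |A ∩ B| = 2; needs |A ∩ B| ≤ |A ∖ B| — true.
(d) floor 1: |A| = 5, |A ∩ B| = 0; needs |A ∩ B| / |A| < 3/5 — true.

4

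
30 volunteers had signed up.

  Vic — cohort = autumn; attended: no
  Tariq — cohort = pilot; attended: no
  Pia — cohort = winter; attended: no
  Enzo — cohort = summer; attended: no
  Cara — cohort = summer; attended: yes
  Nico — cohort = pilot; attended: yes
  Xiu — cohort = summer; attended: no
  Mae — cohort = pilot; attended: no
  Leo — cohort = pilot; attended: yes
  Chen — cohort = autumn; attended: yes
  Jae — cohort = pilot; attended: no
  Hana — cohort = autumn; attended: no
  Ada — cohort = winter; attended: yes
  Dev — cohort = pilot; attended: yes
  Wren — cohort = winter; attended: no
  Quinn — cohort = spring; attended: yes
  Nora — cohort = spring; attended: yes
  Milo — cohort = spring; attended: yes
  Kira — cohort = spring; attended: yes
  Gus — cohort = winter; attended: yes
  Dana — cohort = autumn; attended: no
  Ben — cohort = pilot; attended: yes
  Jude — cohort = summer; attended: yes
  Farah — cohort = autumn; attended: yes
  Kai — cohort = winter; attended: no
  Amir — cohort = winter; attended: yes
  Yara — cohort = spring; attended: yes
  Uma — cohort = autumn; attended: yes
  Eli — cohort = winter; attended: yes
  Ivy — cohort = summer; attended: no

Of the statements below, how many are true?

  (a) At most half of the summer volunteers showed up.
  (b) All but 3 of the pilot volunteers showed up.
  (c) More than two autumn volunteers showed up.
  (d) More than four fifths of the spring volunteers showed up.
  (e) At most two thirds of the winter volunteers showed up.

(a) summer: |A| = 5, |A ∩ B| = 2; needs |A ∩ B| ≤ |A ∖ B| — true.
(b) pilot: |A| = 7, |A ∩ B| = 4; needs |A ∖ B| = 3 — true.
(c) autumn: |A| = 6, |A ∩ B| = 3; needs |A ∩ B| > 2 — true.
(d) spring: |A| = 5, |A ∩ B| = 5; needs |A ∩ B| / |A| > 4/5 — true.
(e) winter: |A| = 7, |A ∩ B| = 4; needs |A ∩ B| / |A| ≤ 2/3 — true.

5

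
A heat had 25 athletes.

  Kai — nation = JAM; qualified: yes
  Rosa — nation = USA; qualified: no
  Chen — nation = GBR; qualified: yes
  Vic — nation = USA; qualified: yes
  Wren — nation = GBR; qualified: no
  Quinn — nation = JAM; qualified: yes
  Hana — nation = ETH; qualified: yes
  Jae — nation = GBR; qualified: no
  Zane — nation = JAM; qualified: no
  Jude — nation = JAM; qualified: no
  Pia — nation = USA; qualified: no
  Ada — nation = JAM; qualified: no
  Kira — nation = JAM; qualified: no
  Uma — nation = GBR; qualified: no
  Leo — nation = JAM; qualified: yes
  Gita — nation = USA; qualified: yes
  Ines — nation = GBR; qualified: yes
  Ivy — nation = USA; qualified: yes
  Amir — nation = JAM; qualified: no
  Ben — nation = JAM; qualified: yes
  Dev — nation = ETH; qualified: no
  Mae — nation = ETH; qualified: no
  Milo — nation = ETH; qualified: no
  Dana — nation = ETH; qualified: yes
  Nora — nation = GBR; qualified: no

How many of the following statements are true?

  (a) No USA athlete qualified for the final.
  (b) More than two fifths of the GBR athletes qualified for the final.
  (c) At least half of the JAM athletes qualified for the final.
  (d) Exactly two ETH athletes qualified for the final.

(a) USA: |A| = 5, |A ∩ B| = 3; needs A ∩ B = ∅ (|A ∩ B| = 0) — false.
(b) GBR: |A| = 6, |A ∩ B| = 2; needs |A ∩ B| / |A| > 2/5 — false.
(c) JAM: |A| = 9, |A ∩ B| = 4; needs |A ∩ B| ≥ |A ∖ B| — false.
(d) ETH: |A| = 5, |A ∩ B| = 2; needs |A ∩ B| = 2 — true.

1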